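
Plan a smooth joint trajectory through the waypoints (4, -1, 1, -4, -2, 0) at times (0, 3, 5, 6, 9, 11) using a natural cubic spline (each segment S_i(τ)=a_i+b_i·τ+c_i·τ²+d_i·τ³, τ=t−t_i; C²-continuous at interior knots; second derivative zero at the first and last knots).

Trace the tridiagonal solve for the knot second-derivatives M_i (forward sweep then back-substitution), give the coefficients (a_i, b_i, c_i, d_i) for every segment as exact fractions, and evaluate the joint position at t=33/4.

  seg 0: a=4 b=-2113/646 c=0 d=3109/17442
  seg 1: a=-1 b=498/323 c=3109/1938 d=-1817/1938
  seg 2: a=1 b=-3190/969 c=-7793/1938 d=4483/1938
  seg 3: a=-4 b=-167/38 c=2828/969 d=-7159/17442
  seg 4: a=-2 b=657/323 c=-501/646 d=167/1292
S(33/4) = -156637/41344

Δ: Δ0=-5/3, Δ1=1, Δ2=-5, Δ3=2/3, Δ4=1
row 1: diag=10, rhs=16; c'=1/5, d'=8/5
row 2: denom=6−2·1/5=28/5; d'=(-36−2·8/5)/(28/5)=-7
row 3: denom=8−1·5/28=219/28; d'=(34−1·-7)/(219/28)=1148/219
row 4: denom=10−3·28/73=646/73; d'=(2−3·1148/219)/(646/73)=-501/323
back: M4=-501/323
back: M3=1148/219−28/73·-501/323=5656/969
back: M2=-7−5/28·5656/969=-7793/969
back: M1=8/5−1/5·-7793/969=3109/969
M: M0=0, M1=3109/969, M2=-7793/969, M3=5656/969, M4=-501/323, M5=0
seg 0: a=4, c=M0/2=0, d=(M1−M0)/(6·3)=3109/17442, b=Δ0−h0·(2M0+M1)/6=-2113/646
seg 1: a=-1, c=M1/2=3109/1938, d=(M2−M1)/(6·2)=-1817/1938, b=Δ1−h1·(2M1+M2)/6=498/323
seg 2: a=1, c=M2/2=-7793/1938, d=(M3−M2)/(6·1)=4483/1938, b=Δ2−h2·(2M2+M3)/6=-3190/969
seg 3: a=-4, c=M3/2=2828/969, d=(M4−M3)/(6·3)=-7159/17442, b=Δ3−h3·(2M3+M4)/6=-167/38
seg 4: a=-2, c=M4/2=-501/646, d=(M5−M4)/(6·2)=167/1292, b=Δ4−h4·(2M4+M5)/6=657/323
t_q=33/4 → seg 3, τ=9/4; S=-4+-167/38·τ+2828/969·τ²+-7159/17442·τ³=-156637/41344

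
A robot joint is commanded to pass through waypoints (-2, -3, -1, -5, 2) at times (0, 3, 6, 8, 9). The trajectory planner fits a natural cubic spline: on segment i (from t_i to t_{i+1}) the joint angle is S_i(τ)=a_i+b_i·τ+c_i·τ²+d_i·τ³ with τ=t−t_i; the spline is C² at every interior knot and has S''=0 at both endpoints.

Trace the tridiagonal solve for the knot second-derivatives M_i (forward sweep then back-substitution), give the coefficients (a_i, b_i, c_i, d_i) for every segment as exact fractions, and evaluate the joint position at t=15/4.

Δ: Δ0=-1/3, Δ1=2/3, Δ2=-2, Δ3=7
row 1: diag=12, rhs=6; c'=1/4, d'=1/2
row 2: denom=10−3·1/4=37/4; d'=(-16−3·1/2)/(37/4)=-70/37
row 3: denom=6−2·8/37=206/37; d'=(54−2·-70/37)/(206/37)=1069/103
back: M3=1069/103
back: M2=-70/37−8/37·1069/103=-426/103
back: M1=1/2−1/4·-426/103=158/103
M: M0=0, M1=158/103, M2=-426/103, M3=1069/103, M4=0
seg 0: a=-2, c=M0/2=0, d=(M1−M0)/(6·3)=79/927, b=Δ0−h0·(2M0+M1)/6=-340/309
seg 1: a=-3, c=M1/2=79/103, d=(M2−M1)/(6·3)=-292/927, b=Δ1−h1·(2M1+M2)/6=371/309
seg 2: a=-1, c=M2/2=-213/103, d=(M3−M2)/(6·2)=1495/1236, b=Δ2−h2·(2M2+M3)/6=-835/309
seg 3: a=-5, c=M3/2=1069/206, d=(M4−M3)/(6·1)=-1069/618, b=Δ3−h3·(2M3+M4)/6=1094/309
t_q=15/4 → seg 1, τ=3/4; S=-3+371/309·τ+79/103·τ²+-292/927·τ³=-371/206

  seg 0: a=-2 b=-340/309 c=0 d=79/927
  seg 1: a=-3 b=371/309 c=79/103 d=-292/927
  seg 2: a=-1 b=-835/309 c=-213/103 d=1495/1236
  seg 3: a=-5 b=1094/309 c=1069/206 d=-1069/618
S(15/4) = -371/206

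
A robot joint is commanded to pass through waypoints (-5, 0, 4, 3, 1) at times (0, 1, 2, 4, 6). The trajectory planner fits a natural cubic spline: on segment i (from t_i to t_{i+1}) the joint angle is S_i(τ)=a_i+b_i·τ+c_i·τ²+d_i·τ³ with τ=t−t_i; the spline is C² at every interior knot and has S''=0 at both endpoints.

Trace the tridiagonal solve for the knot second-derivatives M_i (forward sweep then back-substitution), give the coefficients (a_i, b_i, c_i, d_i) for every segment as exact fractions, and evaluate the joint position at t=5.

Δ: Δ0=5, Δ1=4, Δ2=-1/2, Δ3=-1
row 1: diag=4, rhs=-6; c'=1/4, d'=-3/2
row 2: denom=6−1·1/4=23/4; d'=(-27−1·-3/2)/(23/4)=-102/23
row 3: denom=8−2·8/23=168/23; d'=(-3−2·-102/23)/(168/23)=45/56
back: M3=45/56
back: M2=-102/23−8/23·45/56=-33/7
back: M1=-3/2−1/4·-33/7=-9/28
M: M0=0, M1=-9/28, M2=-33/7, M3=45/56, M4=0
seg 0: a=-5, c=M0/2=0, d=(M1−M0)/(6·1)=-3/56, b=Δ0−h0·(2M0+M1)/6=283/56
seg 1: a=0, c=M1/2=-9/56, d=(M2−M1)/(6·1)=-41/56, b=Δ1−h1·(2M1+M2)/6=137/28
seg 2: a=4, c=M2/2=-33/14, d=(M3−M2)/(6·2)=103/224, b=Δ2−h2·(2M2+M3)/6=19/8
seg 3: a=3, c=M3/2=45/112, d=(M4−M3)/(6·2)=-15/224, b=Δ3−h3·(2M3+M4)/6=-43/28
t_q=5 → seg 3, τ=1; S=3+-43/28·τ+45/112·τ²+-15/224·τ³=403/224

  seg 0: a=-5 b=283/56 c=0 d=-3/56
  seg 1: a=0 b=137/28 c=-9/56 d=-41/56
  seg 2: a=4 b=19/8 c=-33/14 d=103/224
  seg 3: a=3 b=-43/28 c=45/112 d=-15/224
S(5) = 403/224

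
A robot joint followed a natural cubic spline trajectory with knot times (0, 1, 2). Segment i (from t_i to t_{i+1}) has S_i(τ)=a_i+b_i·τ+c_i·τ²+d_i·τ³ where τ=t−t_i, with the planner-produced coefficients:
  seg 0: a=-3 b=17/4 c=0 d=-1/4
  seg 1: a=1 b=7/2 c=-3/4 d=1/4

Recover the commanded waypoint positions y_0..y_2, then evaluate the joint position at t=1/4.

y_0 = S_0(0) = a_0 = -3
y_1 = S_1(0) = a_1 = 1
y_2 = S_1(1) = 4
t_q=1/4 is in segment 0 (τ=1/4); S_0(τ)=-497/256

y_0=-3 y_1=1 y_2=4
S(1/4) = -497/256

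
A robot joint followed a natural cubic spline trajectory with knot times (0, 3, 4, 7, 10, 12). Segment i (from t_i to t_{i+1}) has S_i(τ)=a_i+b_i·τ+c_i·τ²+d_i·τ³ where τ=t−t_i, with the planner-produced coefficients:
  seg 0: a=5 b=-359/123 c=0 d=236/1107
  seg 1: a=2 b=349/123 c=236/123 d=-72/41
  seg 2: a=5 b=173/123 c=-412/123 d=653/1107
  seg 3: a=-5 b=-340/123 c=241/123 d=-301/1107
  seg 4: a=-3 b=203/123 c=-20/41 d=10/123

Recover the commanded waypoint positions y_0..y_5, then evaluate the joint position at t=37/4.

y_0=5 y_1=2 y_2=5 y_3=-5 y_4=-3 y_5=-1
S(37/4) = -11539/2624

y_0 = S_0(0) = a_0 = 5
y_1 = S_1(0) = a_1 = 2
y_2 = S_2(0) = a_2 = 5
y_3 = S_3(0) = a_3 = -5
y_4 = S_4(0) = a_4 = -3
y_5 = S_4(2) = -1
t_q=37/4 is in segment 3 (τ=9/4); S_3(τ)=-11539/2624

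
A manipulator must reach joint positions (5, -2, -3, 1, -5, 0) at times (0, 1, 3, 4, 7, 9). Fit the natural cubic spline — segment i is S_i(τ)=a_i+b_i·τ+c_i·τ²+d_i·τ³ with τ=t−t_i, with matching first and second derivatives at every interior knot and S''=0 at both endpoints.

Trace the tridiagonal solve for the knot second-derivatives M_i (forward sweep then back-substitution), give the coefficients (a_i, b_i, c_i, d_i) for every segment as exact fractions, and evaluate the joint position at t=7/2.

Δ: Δ0=-7, Δ1=-1/2, Δ2=4, Δ3=-2, Δ4=5/2
row 1: diag=6, rhs=39; c'=1/3, d'=13/2
row 2: denom=6−2·1/3=16/3; d'=(27−2·13/2)/(16/3)=21/8
row 3: denom=8−1·3/16=125/16; d'=(-36−1·21/8)/(125/16)=-618/125
row 4: denom=10−3·48/125=1106/125; d'=(27−3·-618/125)/(1106/125)=747/158
back: M4=747/158
back: M3=-618/125−48/125·747/158=-534/79
back: M2=21/8−3/16·-534/79=615/158
back: M1=13/2−1/3·615/158=411/79
M: M0=0, M1=411/79, M2=615/158, M3=-534/79, M4=747/158, M5=0
seg 0: a=5, c=M0/2=0, d=(M1−M0)/(6·1)=137/158, b=Δ0−h0·(2M0+M1)/6=-1243/158
seg 1: a=-2, c=M1/2=411/158, d=(M2−M1)/(6·2)=-69/632, b=Δ1−h1·(2M1+M2)/6=-416/79
seg 2: a=-3, c=M2/2=615/316, d=(M3−M2)/(6·1)=-561/316, b=Δ2−h2·(2M2+M3)/6=605/158
seg 3: a=1, c=M3/2=-267/79, d=(M4−M3)/(6·3)=605/948, b=Δ3−h3·(2M3+M4)/6=757/316
seg 4: a=-5, c=M4/2=747/316, d=(M5−M4)/(6·2)=-249/632, b=Δ4−h4·(2M4+M5)/6=-103/158
t_q=7/2 → seg 2, τ=1/2; S=-3+605/158·τ+615/316·τ²+-561/316·τ³=-2075/2528

  seg 0: a=5 b=-1243/158 c=0 d=137/158
  seg 1: a=-2 b=-416/79 c=411/158 d=-69/632
  seg 2: a=-3 b=605/158 c=615/316 d=-561/316
  seg 3: a=1 b=757/316 c=-267/79 d=605/948
  seg 4: a=-5 b=-103/158 c=747/316 d=-249/632
S(7/2) = -2075/2528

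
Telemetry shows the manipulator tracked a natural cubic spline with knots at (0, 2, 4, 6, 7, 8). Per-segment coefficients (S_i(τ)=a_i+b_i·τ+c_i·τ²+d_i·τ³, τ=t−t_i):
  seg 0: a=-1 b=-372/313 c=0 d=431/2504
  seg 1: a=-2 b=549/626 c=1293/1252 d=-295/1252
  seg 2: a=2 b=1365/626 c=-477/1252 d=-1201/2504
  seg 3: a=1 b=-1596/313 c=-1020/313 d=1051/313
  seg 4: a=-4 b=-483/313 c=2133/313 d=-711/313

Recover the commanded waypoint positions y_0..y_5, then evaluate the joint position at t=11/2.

y_0=-1 y_1=-2 y_2=2 y_3=1 y_4=-4 y_5=-1
S(11/2) = 55985/20032

y_0 = S_0(0) = a_0 = -1
y_1 = S_1(0) = a_1 = -2
y_2 = S_2(0) = a_2 = 2
y_3 = S_3(0) = a_3 = 1
y_4 = S_4(0) = a_4 = -4
y_5 = S_4(1) = -1
t_q=11/2 is in segment 2 (τ=3/2); S_2(τ)=55985/20032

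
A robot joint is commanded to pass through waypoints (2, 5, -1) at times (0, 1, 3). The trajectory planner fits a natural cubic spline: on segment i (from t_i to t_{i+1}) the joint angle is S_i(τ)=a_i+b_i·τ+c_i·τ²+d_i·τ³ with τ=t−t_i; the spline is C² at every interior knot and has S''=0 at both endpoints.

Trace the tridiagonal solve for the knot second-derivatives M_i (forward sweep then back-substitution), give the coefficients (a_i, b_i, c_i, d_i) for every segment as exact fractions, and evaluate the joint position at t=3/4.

  seg 0: a=2 b=4 c=0 d=-1
  seg 1: a=5 b=1 c=-3 d=1/2
S(3/4) = 293/64

Δ: Δ0=3, Δ1=-3
row 1: diag=6, rhs=-36; c'=1/3, d'=-6
back: M1=-6
M: M0=0, M1=-6, M2=0
seg 0: a=2, c=M0/2=0, d=(M1−M0)/(6·1)=-1, b=Δ0−h0·(2M0+M1)/6=4
seg 1: a=5, c=M1/2=-3, d=(M2−M1)/(6·2)=1/2, b=Δ1−h1·(2M1+M2)/6=1
t_q=3/4 → seg 0, τ=3/4; S=2+4·τ+0·τ²+-1·τ³=293/64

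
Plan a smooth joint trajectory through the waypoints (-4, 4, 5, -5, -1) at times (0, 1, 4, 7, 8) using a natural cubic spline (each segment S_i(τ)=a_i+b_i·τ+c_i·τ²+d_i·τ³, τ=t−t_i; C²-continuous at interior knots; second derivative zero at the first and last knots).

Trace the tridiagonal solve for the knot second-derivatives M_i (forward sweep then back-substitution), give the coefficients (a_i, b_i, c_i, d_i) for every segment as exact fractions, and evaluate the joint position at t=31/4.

Δ: Δ0=8, Δ1=1/3, Δ2=-10/3, Δ3=4
row 1: diag=8, rhs=-46; c'=3/8, d'=-23/4
row 2: denom=12−3·3/8=87/8; d'=(-22−3·-23/4)/(87/8)=-38/87
row 3: denom=8−3·8/29=208/29; d'=(44−3·-38/87)/(208/29)=657/104
back: M3=657/104
back: M2=-38/87−8/29·657/104=-85/39
back: M1=-23/4−3/8·-85/39=-513/104
M: M0=0, M1=-513/104, M2=-85/39, M3=657/104, M4=0
seg 0: a=-4, c=M0/2=0, d=(M1−M0)/(6·1)=-171/208, b=Δ0−h0·(2M0+M1)/6=1835/208
seg 1: a=4, c=M1/2=-513/208, d=(M2−M1)/(6·3)=859/5616, b=Δ1−h1·(2M1+M2)/6=661/104
seg 2: a=5, c=M2/2=-85/78, d=(M3−M2)/(6·3)=2651/5616, b=Δ2−h2·(2M2+M3)/6=-69/16
seg 3: a=-5, c=M3/2=657/208, d=(M4−M3)/(6·1)=-219/208, b=Δ3−h3·(2M3+M4)/6=197/104
t_q=31/4 → seg 3, τ=3/4; S=-5+197/104·τ+657/208·τ²+-219/208·τ³=-29909/13312

  seg 0: a=-4 b=1835/208 c=0 d=-171/208
  seg 1: a=4 b=661/104 c=-513/208 d=859/5616
  seg 2: a=5 b=-69/16 c=-85/78 d=2651/5616
  seg 3: a=-5 b=197/104 c=657/208 d=-219/208
S(31/4) = -29909/13312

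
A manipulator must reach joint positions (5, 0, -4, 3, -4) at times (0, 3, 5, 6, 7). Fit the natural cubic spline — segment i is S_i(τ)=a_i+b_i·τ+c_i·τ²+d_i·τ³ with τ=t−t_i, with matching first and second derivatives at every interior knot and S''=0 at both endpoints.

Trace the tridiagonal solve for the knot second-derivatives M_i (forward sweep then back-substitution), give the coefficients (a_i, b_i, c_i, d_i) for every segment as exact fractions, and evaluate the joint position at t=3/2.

Δ: Δ0=-5/3, Δ1=-2, Δ2=7, Δ3=-7
row 1: diag=10, rhs=-2; c'=1/5, d'=-1/5
row 2: denom=6−2·1/5=28/5; d'=(54−2·-1/5)/(28/5)=68/7
row 3: denom=4−1·5/28=107/28; d'=(-84−1·68/7)/(107/28)=-2624/107
back: M3=-2624/107
back: M2=68/7−5/28·-2624/107=1508/107
back: M1=-1/5−1/5·1508/107=-323/107
M: M0=0, M1=-323/107, M2=1508/107, M3=-2624/107, M4=0
seg 0: a=5, c=M0/2=0, d=(M1−M0)/(6·3)=-323/1926, b=Δ0−h0·(2M0+M1)/6=-101/642
seg 1: a=0, c=M1/2=-323/214, d=(M2−M1)/(6·2)=1831/1284, b=Δ1−h1·(2M1+M2)/6=-1504/321
seg 2: a=-4, c=M2/2=754/107, d=(M3−M2)/(6·1)=-2066/321, b=Δ2−h2·(2M2+M3)/6=2051/321
seg 3: a=3, c=M3/2=-1312/107, d=(M4−M3)/(6·1)=1312/321, b=Δ3−h3·(2M3+M4)/6=377/321
t_q=3/2 → seg 0, τ=3/2; S=5+-101/642·τ+0·τ²+-323/1926·τ³=7187/1712

  seg 0: a=5 b=-101/642 c=0 d=-323/1926
  seg 1: a=0 b=-1504/321 c=-323/214 d=1831/1284
  seg 2: a=-4 b=2051/321 c=754/107 d=-2066/321
  seg 3: a=3 b=377/321 c=-1312/107 d=1312/321
S(3/2) = 7187/1712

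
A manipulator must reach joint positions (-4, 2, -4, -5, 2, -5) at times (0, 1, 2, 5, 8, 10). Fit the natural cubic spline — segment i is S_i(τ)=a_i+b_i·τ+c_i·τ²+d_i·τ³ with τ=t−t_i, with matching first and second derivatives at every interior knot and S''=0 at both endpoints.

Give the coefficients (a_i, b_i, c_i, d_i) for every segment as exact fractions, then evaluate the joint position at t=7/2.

Δ: Δ0=6, Δ1=-6, Δ2=-1/3, Δ3=7/3, Δ4=-7/2
row 1: diag=4, rhs=-72; c'=1/4, d'=-18
row 2: denom=8−1·1/4=31/4; d'=(34−1·-18)/(31/4)=208/31
row 3: denom=12−3·12/31=336/31; d'=(16−3·208/31)/(336/31)=-8/21
row 4: denom=10−3·31/112=1027/112; d'=(-35−3·-8/21)/(1027/112)=-48/13
back: M4=-48/13
back: M3=-8/21−31/112·-48/13=25/39
back: M2=208/31−12/31·25/39=84/13
back: M1=-18−1/4·84/13=-255/13
M: M0=0, M1=-255/13, M2=84/13, M3=25/39, M4=-48/13, M5=0
seg 0: a=-4, c=M0/2=0, d=(M1−M0)/(6·1)=-85/26, b=Δ0−h0·(2M0+M1)/6=241/26
seg 1: a=2, c=M1/2=-255/26, d=(M2−M1)/(6·1)=113/26, b=Δ1−h1·(2M1+M2)/6=-7/13
seg 2: a=-4, c=M2/2=42/13, d=(M3−M2)/(6·3)=-227/702, b=Δ2−h2·(2M2+M3)/6=-185/26
seg 3: a=-5, c=M3/2=25/78, d=(M4−M3)/(6·3)=-13/54, b=Δ3−h3·(2M3+M4)/6=46/13
seg 4: a=2, c=M4/2=-24/13, d=(M5−M4)/(6·2)=4/13, b=Δ4−h4·(2M4+M5)/6=-27/26
t_q=7/2 → seg 2, τ=3/2; S=-4+-185/26·τ+42/13·τ²+-227/702·τ³=-1767/208

  seg 0: a=-4 b=241/26 c=0 d=-85/26
  seg 1: a=2 b=-7/13 c=-255/26 d=113/26
  seg 2: a=-4 b=-185/26 c=42/13 d=-227/702
  seg 3: a=-5 b=46/13 c=25/78 d=-13/54
  seg 4: a=2 b=-27/26 c=-24/13 d=4/13
S(7/2) = -1767/208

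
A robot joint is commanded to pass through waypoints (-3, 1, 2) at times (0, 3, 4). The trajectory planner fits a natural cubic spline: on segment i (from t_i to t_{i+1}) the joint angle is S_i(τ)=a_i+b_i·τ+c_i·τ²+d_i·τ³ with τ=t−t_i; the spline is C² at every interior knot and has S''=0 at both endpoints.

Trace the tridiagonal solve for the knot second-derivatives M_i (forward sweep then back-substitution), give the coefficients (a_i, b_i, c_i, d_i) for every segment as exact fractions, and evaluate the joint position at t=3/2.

  seg 0: a=-3 b=35/24 c=0 d=-1/72
  seg 1: a=1 b=13/12 c=-1/8 d=1/24
S(3/2) = -55/64

Δ: Δ0=4/3, Δ1=1
row 1: diag=8, rhs=-2; c'=1/8, d'=-1/4
back: M1=-1/4
M: M0=0, M1=-1/4, M2=0
seg 0: a=-3, c=M0/2=0, d=(M1−M0)/(6·3)=-1/72, b=Δ0−h0·(2M0+M1)/6=35/24
seg 1: a=1, c=M1/2=-1/8, d=(M2−M1)/(6·1)=1/24, b=Δ1−h1·(2M1+M2)/6=13/12
t_q=3/2 → seg 0, τ=3/2; S=-3+35/24·τ+0·τ²+-1/72·τ³=-55/64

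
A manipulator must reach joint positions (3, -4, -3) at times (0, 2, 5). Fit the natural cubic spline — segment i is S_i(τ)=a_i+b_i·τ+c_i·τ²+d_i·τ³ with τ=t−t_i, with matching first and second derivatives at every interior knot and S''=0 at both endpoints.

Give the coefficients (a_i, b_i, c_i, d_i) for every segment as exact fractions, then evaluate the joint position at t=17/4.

Δ: Δ0=-7/2, Δ1=1/3
row 1: diag=10, rhs=23; c'=3/10, d'=23/10
back: M1=23/10
M: M0=0, M1=23/10, M2=0
seg 0: a=3, c=M0/2=0, d=(M1−M0)/(6·2)=23/120, b=Δ0−h0·(2M0+M1)/6=-64/15
seg 1: a=-4, c=M1/2=23/20, d=(M2−M1)/(6·3)=-23/180, b=Δ1−h1·(2M1+M2)/6=-59/30
t_q=17/4 → seg 1, τ=9/4; S=-4+-59/30·τ+23/20·τ²+-23/180·τ³=-1039/256

  seg 0: a=3 b=-64/15 c=0 d=23/120
  seg 1: a=-4 b=-59/30 c=23/20 d=-23/180
S(17/4) = -1039/256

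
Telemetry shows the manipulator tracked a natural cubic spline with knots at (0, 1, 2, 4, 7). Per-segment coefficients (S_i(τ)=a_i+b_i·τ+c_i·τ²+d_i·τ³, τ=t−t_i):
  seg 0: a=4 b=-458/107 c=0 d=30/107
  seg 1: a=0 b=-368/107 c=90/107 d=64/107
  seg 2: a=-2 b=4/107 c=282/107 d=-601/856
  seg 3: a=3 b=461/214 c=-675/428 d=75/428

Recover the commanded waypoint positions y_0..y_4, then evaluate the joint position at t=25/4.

y_0=4 y_1=0 y_2=-2 y_3=3 y_4=0
S(25/4) = 50919/27392

y_0 = S_0(0) = a_0 = 4
y_1 = S_1(0) = a_1 = 0
y_2 = S_2(0) = a_2 = -2
y_3 = S_3(0) = a_3 = 3
y_4 = S_3(3) = 0
t_q=25/4 is in segment 3 (τ=9/4); S_3(τ)=50919/27392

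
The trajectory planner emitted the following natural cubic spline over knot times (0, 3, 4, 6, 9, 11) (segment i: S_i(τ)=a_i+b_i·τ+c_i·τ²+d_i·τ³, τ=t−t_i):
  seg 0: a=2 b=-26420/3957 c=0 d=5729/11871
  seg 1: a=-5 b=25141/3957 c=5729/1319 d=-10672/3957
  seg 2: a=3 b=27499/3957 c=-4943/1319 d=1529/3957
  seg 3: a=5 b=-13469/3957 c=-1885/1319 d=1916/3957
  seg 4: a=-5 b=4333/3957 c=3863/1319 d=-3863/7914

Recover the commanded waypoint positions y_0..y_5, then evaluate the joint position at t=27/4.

y_0 = S_0(0) = a_0 = 2
y_1 = S_1(0) = a_1 = -5
y_2 = S_2(0) = a_2 = 3
y_3 = S_3(0) = a_3 = 5
y_4 = S_4(0) = a_4 = -5
y_5 = S_4(2) = 5
t_q=27/4 is in segment 3 (τ=3/4); S_3(τ)=19495/10552

y_0=2 y_1=-5 y_2=3 y_3=5 y_4=-5 y_5=5
S(27/4) = 19495/10552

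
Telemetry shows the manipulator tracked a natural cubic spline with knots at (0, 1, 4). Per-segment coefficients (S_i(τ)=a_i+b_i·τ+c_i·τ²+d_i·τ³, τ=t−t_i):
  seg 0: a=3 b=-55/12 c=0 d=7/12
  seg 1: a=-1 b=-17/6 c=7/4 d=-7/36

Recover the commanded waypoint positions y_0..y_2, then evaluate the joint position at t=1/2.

y_0=3 y_1=-1 y_2=1
S(1/2) = 25/32

y_0 = S_0(0) = a_0 = 3
y_1 = S_1(0) = a_1 = -1
y_2 = S_1(3) = 1
t_q=1/2 is in segment 0 (τ=1/2); S_0(τ)=25/32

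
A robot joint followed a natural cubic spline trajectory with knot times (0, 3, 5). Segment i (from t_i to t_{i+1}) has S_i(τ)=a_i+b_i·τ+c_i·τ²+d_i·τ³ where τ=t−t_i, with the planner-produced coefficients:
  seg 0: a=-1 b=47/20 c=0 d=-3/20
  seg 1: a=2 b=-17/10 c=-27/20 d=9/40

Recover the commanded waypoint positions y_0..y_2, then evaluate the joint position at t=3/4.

y_0 = S_0(0) = a_0 = -1
y_1 = S_1(0) = a_1 = 2
y_2 = S_1(2) = -5
t_q=3/4 is in segment 0 (τ=3/4); S_0(τ)=179/256

y_0=-1 y_1=2 y_2=-5
S(3/4) = 179/256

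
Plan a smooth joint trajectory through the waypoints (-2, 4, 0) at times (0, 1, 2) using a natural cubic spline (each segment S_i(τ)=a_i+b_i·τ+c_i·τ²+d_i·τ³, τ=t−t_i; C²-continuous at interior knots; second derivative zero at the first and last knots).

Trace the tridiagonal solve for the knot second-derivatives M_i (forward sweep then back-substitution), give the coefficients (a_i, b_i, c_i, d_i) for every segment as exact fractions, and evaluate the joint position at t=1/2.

Δ: Δ0=6, Δ1=-4
row 1: diag=4, rhs=-60; c'=1/4, d'=-15
back: M1=-15
M: M0=0, M1=-15, M2=0
seg 0: a=-2, c=M0/2=0, d=(M1−M0)/(6·1)=-5/2, b=Δ0−h0·(2M0+M1)/6=17/2
seg 1: a=4, c=M1/2=-15/2, d=(M2−M1)/(6·1)=5/2, b=Δ1−h1·(2M1+M2)/6=1
t_q=1/2 → seg 0, τ=1/2; S=-2+17/2·τ+0·τ²+-5/2·τ³=31/16

  seg 0: a=-2 b=17/2 c=0 d=-5/2
  seg 1: a=4 b=1 c=-15/2 d=5/2
S(1/2) = 31/16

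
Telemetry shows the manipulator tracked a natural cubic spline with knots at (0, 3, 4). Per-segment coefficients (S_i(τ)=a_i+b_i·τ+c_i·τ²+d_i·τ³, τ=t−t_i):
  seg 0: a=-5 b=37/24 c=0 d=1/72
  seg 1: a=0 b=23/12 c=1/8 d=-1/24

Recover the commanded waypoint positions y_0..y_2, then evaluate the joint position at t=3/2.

y_0 = S_0(0) = a_0 = -5
y_1 = S_1(0) = a_1 = 0
y_2 = S_1(1) = 2
t_q=3/2 is in segment 0 (τ=3/2); S_0(τ)=-169/64

y_0=-5 y_1=0 y_2=2
S(3/2) = -169/64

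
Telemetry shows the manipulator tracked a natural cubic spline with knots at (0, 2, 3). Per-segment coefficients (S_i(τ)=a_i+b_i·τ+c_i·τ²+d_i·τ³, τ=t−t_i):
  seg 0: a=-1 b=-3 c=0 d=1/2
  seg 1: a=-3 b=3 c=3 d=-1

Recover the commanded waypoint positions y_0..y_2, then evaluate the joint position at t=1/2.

y_0 = S_0(0) = a_0 = -1
y_1 = S_1(0) = a_1 = -3
y_2 = S_1(1) = 2
t_q=1/2 is in segment 0 (τ=1/2); S_0(τ)=-39/16

y_0=-1 y_1=-3 y_2=2
S(1/2) = -39/16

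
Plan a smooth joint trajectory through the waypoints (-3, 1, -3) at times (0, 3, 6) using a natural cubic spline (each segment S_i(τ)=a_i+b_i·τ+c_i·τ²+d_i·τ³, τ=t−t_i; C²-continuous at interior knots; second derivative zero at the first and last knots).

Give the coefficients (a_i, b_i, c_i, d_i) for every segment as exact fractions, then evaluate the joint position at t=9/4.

Δ: Δ0=4/3, Δ1=-4/3
row 1: diag=12, rhs=-16; c'=1/4, d'=-4/3
back: M1=-4/3
M: M0=0, M1=-4/3, M2=0
seg 0: a=-3, c=M0/2=0, d=(M1−M0)/(6·3)=-2/27, b=Δ0−h0·(2M0+M1)/6=2
seg 1: a=1, c=M1/2=-2/3, d=(M2−M1)/(6·3)=2/27, b=Δ1−h1·(2M1+M2)/6=0
t_q=9/4 → seg 0, τ=9/4; S=-3+2·τ+0·τ²+-2/27·τ³=21/32

  seg 0: a=-3 b=2 c=0 d=-2/27
  seg 1: a=1 b=0 c=-2/3 d=2/27
S(9/4) = 21/32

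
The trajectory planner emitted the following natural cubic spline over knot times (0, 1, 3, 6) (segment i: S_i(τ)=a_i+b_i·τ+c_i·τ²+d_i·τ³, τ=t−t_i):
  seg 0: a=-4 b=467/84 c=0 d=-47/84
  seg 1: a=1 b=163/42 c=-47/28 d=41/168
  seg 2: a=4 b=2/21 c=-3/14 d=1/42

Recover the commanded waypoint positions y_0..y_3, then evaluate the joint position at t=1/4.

y_0=-4 y_1=1 y_2=4 y_3=3
S(1/4) = -4693/1792

y_0 = S_0(0) = a_0 = -4
y_1 = S_1(0) = a_1 = 1
y_2 = S_2(0) = a_2 = 4
y_3 = S_2(3) = 3
t_q=1/4 is in segment 0 (τ=1/4); S_0(τ)=-4693/1792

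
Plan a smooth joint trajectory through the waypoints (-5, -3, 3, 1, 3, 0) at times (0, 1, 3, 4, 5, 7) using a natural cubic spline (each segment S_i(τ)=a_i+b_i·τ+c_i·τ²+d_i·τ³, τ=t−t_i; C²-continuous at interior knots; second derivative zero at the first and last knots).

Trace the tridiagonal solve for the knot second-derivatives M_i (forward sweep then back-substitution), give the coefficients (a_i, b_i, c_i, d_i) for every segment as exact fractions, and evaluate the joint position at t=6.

  seg 0: a=-5 b=983/700 c=0 d=417/700
  seg 1: a=-3 b=1117/350 c=1251/700 d=-659/700
  seg 2: a=3 b=-67/70 c=-2703/700 d=1973/700
  seg 3: a=1 b=-157/700 c=804/175 d=-237/100
  seg 4: a=3 b=649/350 c=-1761/700 d=587/1400
S(6) = 3861/1400

Δ: Δ0=2, Δ1=3, Δ2=-2, Δ3=2, Δ4=-3/2
row 1: diag=6, rhs=6; c'=1/3, d'=1
row 2: denom=6−2·1/3=16/3; d'=(-30−2·1)/(16/3)=-6
row 3: denom=4−1·3/16=61/16; d'=(24−1·-6)/(61/16)=480/61
row 4: denom=6−1·16/61=350/61; d'=(-21−1·480/61)/(350/61)=-1761/350
back: M4=-1761/350
back: M3=480/61−16/61·-1761/350=1608/175
back: M2=-6−3/16·1608/175=-2703/350
back: M1=1−1/3·-2703/350=1251/350
M: M0=0, M1=1251/350, M2=-2703/350, M3=1608/175, M4=-1761/350, M5=0
seg 0: a=-5, c=M0/2=0, d=(M1−M0)/(6·1)=417/700, b=Δ0−h0·(2M0+M1)/6=983/700
seg 1: a=-3, c=M1/2=1251/700, d=(M2−M1)/(6·2)=-659/700, b=Δ1−h1·(2M1+M2)/6=1117/350
seg 2: a=3, c=M2/2=-2703/700, d=(M3−M2)/(6·1)=1973/700, b=Δ2−h2·(2M2+M3)/6=-67/70
seg 3: a=1, c=M3/2=804/175, d=(M4−M3)/(6·1)=-237/100, b=Δ3−h3·(2M3+M4)/6=-157/700
seg 4: a=3, c=M4/2=-1761/700, d=(M5−M4)/(6·2)=587/1400, b=Δ4−h4·(2M4+M5)/6=649/350
t_q=6 → seg 4, τ=1; S=3+649/350·τ+-1761/700·τ²+587/1400·τ³=3861/1400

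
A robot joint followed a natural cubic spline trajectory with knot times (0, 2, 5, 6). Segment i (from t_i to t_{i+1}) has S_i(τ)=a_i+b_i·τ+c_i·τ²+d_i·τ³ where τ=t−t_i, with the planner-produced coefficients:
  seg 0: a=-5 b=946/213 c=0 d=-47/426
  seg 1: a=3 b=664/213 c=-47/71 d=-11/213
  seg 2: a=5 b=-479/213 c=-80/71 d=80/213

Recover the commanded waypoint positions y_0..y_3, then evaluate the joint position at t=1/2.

y_0=-5 y_1=3 y_2=5 y_3=2
S(1/2) = -3173/1136

y_0 = S_0(0) = a_0 = -5
y_1 = S_1(0) = a_1 = 3
y_2 = S_2(0) = a_2 = 5
y_3 = S_2(1) = 2
t_q=1/2 is in segment 0 (τ=1/2); S_0(τ)=-3173/1136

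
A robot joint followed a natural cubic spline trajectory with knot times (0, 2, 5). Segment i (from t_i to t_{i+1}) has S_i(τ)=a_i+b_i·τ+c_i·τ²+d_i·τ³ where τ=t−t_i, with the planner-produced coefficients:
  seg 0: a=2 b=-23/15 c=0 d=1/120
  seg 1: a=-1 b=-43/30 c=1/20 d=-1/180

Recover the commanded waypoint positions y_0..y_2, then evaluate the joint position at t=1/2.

y_0=2 y_1=-1 y_2=-5
S(1/2) = 79/64

y_0 = S_0(0) = a_0 = 2
y_1 = S_1(0) = a_1 = -1
y_2 = S_1(3) = -5
t_q=1/2 is in segment 0 (τ=1/2); S_0(τ)=79/64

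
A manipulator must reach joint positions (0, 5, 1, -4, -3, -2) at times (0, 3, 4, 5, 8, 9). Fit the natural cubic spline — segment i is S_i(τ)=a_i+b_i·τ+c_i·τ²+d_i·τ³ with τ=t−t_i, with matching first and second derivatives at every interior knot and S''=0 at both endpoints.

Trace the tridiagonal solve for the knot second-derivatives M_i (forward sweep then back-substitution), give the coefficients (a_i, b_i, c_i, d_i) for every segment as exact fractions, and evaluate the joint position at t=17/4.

  seg 0: a=0 b=6052/1641 c=0 d=-3317/14769
  seg 1: a=5 b=-3899/1641 c=-3317/1641 d=652/1641
  seg 2: a=1 b=-2859/547 c=-1361/1641 d=1733/1641
  seg 3: a=-4 b=-6100/1641 c=3838/1641 d=-4867/14769
  seg 4: a=-3 b=2327/1641 c=-343/547 d=343/1641
S(17/4) = -11973/35008

Δ: Δ0=5/3, Δ1=-4, Δ2=-5, Δ3=1/3, Δ4=1
row 1: diag=8, rhs=-34; c'=1/8, d'=-17/4
row 2: denom=4−1·1/8=31/8; d'=(-6−1·-17/4)/(31/8)=-14/31
row 3: denom=8−1·8/31=240/31; d'=(32−1·-14/31)/(240/31)=503/120
row 4: denom=8−3·31/80=547/80; d'=(4−3·503/120)/(547/80)=-686/547
back: M4=-686/547
back: M3=503/120−31/80·-686/547=7676/1641
back: M2=-14/31−8/31·7676/1641=-2722/1641
back: M1=-17/4−1/8·-2722/1641=-6634/1641
M: M0=0, M1=-6634/1641, M2=-2722/1641, M3=7676/1641, M4=-686/547, M5=0
seg 0: a=0, c=M0/2=0, d=(M1−M0)/(6·3)=-3317/14769, b=Δ0−h0·(2M0+M1)/6=6052/1641
seg 1: a=5, c=M1/2=-3317/1641, d=(M2−M1)/(6·1)=652/1641, b=Δ1−h1·(2M1+M2)/6=-3899/1641
seg 2: a=1, c=M2/2=-1361/1641, d=(M3−M2)/(6·1)=1733/1641, b=Δ2−h2·(2M2+M3)/6=-2859/547
seg 3: a=-4, c=M3/2=3838/1641, d=(M4−M3)/(6·3)=-4867/14769, b=Δ3−h3·(2M3+M4)/6=-6100/1641
seg 4: a=-3, c=M4/2=-343/547, d=(M5−M4)/(6·1)=343/1641, b=Δ4−h4·(2M4+M5)/6=2327/1641
t_q=17/4 → seg 2, τ=1/4; S=1+-2859/547·τ+-1361/1641·τ²+1733/1641·τ³=-11973/35008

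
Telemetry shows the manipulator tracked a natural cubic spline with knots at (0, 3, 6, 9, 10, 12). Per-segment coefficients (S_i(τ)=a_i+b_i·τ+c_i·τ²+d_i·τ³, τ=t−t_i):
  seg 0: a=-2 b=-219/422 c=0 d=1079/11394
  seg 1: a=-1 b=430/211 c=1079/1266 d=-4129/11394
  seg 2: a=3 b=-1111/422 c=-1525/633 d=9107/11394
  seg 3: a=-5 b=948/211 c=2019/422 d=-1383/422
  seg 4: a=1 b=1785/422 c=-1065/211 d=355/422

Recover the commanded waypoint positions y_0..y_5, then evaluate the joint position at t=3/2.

y_0=-2 y_1=-1 y_2=3 y_3=-5 y_4=1 y_5=-4
S(3/2) = -8301/3376

y_0 = S_0(0) = a_0 = -2
y_1 = S_1(0) = a_1 = -1
y_2 = S_2(0) = a_2 = 3
y_3 = S_3(0) = a_3 = -5
y_4 = S_4(0) = a_4 = 1
y_5 = S_4(2) = -4
t_q=3/2 is in segment 0 (τ=3/2); S_0(τ)=-8301/3376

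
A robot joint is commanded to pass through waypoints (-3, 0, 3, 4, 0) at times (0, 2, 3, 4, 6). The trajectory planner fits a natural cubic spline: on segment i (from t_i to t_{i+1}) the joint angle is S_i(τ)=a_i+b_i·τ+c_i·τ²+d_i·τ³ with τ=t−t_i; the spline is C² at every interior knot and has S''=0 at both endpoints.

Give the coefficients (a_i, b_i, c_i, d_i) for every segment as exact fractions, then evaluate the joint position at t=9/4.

Δ: Δ0=3/2, Δ1=3, Δ2=1, Δ3=-2
row 1: diag=6, rhs=9; c'=1/6, d'=3/2
row 2: denom=4−1·1/6=23/6; d'=(-12−1·3/2)/(23/6)=-81/23
row 3: denom=6−1·6/23=132/23; d'=(-18−1·-81/23)/(132/23)=-111/44
back: M3=-111/44
back: M2=-81/23−6/23·-111/44=-63/22
back: M1=3/2−1/6·-63/22=87/44
M: M0=0, M1=87/44, M2=-63/22, M3=-111/44, M4=0
seg 0: a=-3, c=M0/2=0, d=(M1−M0)/(6·2)=29/176, b=Δ0−h0·(2M0+M1)/6=37/44
seg 1: a=0, c=M1/2=87/88, d=(M2−M1)/(6·1)=-71/88, b=Δ1−h1·(2M1+M2)/6=31/11
seg 2: a=3, c=M2/2=-63/44, d=(M3−M2)/(6·1)=5/88, b=Δ2−h2·(2M2+M3)/6=19/8
seg 3: a=4, c=M3/2=-111/88, d=(M4−M3)/(6·2)=37/176, b=Δ3−h3·(2M3+M4)/6=-7/22
t_q=9/4 → seg 1, τ=1/4; S=0+31/11·τ+87/88·τ²+-71/88·τ³=4245/5632

  seg 0: a=-3 b=37/44 c=0 d=29/176
  seg 1: a=0 b=31/11 c=87/88 d=-71/88
  seg 2: a=3 b=19/8 c=-63/44 d=5/88
  seg 3: a=4 b=-7/22 c=-111/88 d=37/176
S(9/4) = 4245/5632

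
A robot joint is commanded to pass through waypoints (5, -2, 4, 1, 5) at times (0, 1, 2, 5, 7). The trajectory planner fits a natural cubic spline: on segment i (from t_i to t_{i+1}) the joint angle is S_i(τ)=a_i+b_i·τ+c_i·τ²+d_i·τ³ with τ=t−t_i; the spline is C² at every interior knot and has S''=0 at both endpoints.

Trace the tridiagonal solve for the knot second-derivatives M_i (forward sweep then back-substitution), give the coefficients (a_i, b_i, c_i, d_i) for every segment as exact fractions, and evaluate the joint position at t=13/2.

Δ: Δ0=-7, Δ1=6, Δ2=-1, Δ3=2
row 1: diag=4, rhs=78; c'=1/4, d'=39/2
row 2: denom=8−1·1/4=31/4; d'=(-42−1·39/2)/(31/4)=-246/31
row 3: denom=10−3·12/31=274/31; d'=(18−3·-246/31)/(274/31)=648/137
back: M3=648/137
back: M2=-246/31−12/31·648/137=-1338/137
back: M1=39/2−1/4·-1338/137=3006/137
M: M0=0, M1=3006/137, M2=-1338/137, M3=648/137, M4=0
seg 0: a=5, c=M0/2=0, d=(M1−M0)/(6·1)=501/137, b=Δ0−h0·(2M0+M1)/6=-1460/137
seg 1: a=-2, c=M1/2=1503/137, d=(M2−M1)/(6·1)=-724/137, b=Δ1−h1·(2M1+M2)/6=43/137
seg 2: a=4, c=M2/2=-669/137, d=(M3−M2)/(6·3)=331/411, b=Δ2−h2·(2M2+M3)/6=877/137
seg 3: a=1, c=M3/2=324/137, d=(M4−M3)/(6·2)=-54/137, b=Δ3−h3·(2M3+M4)/6=-158/137
t_q=13/2 → seg 3, τ=3/2; S=1+-158/137·τ+324/137·τ²+-54/137·τ³=1787/548

  seg 0: a=5 b=-1460/137 c=0 d=501/137
  seg 1: a=-2 b=43/137 c=1503/137 d=-724/137
  seg 2: a=4 b=877/137 c=-669/137 d=331/411
  seg 3: a=1 b=-158/137 c=324/137 d=-54/137
S(13/2) = 1787/548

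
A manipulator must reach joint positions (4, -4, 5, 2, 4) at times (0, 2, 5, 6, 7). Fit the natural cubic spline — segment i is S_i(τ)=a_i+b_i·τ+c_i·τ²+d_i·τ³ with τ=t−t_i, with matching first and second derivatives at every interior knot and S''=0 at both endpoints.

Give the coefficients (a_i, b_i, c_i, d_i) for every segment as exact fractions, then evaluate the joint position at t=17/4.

Δ: Δ0=-4, Δ1=3, Δ2=-3, Δ3=2
row 1: diag=10, rhs=42; c'=3/10, d'=21/5
row 2: denom=8−3·3/10=71/10; d'=(-36−3·21/5)/(71/10)=-486/71
row 3: denom=4−1·10/71=274/71; d'=(30−1·-486/71)/(274/71)=1308/137
back: M3=1308/137
back: M2=-486/71−10/71·1308/137=-1122/137
back: M1=21/5−3/10·-1122/137=912/137
M: M0=0, M1=912/137, M2=-1122/137, M3=1308/137, M4=0
seg 0: a=4, c=M0/2=0, d=(M1−M0)/(6·2)=76/137, b=Δ0−h0·(2M0+M1)/6=-852/137
seg 1: a=-4, c=M1/2=456/137, d=(M2−M1)/(6·3)=-113/137, b=Δ1−h1·(2M1+M2)/6=60/137
seg 2: a=5, c=M2/2=-561/137, d=(M3−M2)/(6·1)=405/137, b=Δ2−h2·(2M2+M3)/6=-255/137
seg 3: a=2, c=M3/2=654/137, d=(M4−M3)/(6·1)=-218/137, b=Δ3−h3·(2M3+M4)/6=-162/137
t_q=17/4 → seg 1, τ=9/4; S=-4+60/137·τ+456/137·τ²+-113/137·τ³=38935/8768

  seg 0: a=4 b=-852/137 c=0 d=76/137
  seg 1: a=-4 b=60/137 c=456/137 d=-113/137
  seg 2: a=5 b=-255/137 c=-561/137 d=405/137
  seg 3: a=2 b=-162/137 c=654/137 d=-218/137
S(17/4) = 38935/8768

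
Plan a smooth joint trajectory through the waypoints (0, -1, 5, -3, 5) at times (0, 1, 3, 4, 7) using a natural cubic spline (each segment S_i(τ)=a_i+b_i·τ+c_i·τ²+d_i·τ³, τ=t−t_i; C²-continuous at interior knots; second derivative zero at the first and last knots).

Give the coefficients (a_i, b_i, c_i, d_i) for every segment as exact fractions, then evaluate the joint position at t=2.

Δ: Δ0=-1, Δ1=3, Δ2=-8, Δ3=8/3
row 1: diag=6, rhs=24; c'=1/3, d'=4
row 2: denom=6−2·1/3=16/3; d'=(-66−2·4)/(16/3)=-111/8
row 3: denom=8−1·3/16=125/16; d'=(64−1·-111/8)/(125/16)=1246/125
back: M3=1246/125
back: M2=-111/8−3/16·1246/125=-1968/125
back: M1=4−1/3·-1968/125=1156/125
M: M0=0, M1=1156/125, M2=-1968/125, M3=1246/125, M4=0
seg 0: a=0, c=M0/2=0, d=(M1−M0)/(6·1)=578/375, b=Δ0−h0·(2M0+M1)/6=-953/375
seg 1: a=-1, c=M1/2=578/125, d=(M2−M1)/(6·2)=-781/375, b=Δ1−h1·(2M1+M2)/6=781/375
seg 2: a=5, c=M2/2=-984/125, d=(M3−M2)/(6·1)=1607/375, b=Δ2−h2·(2M2+M3)/6=-331/75
seg 3: a=-3, c=M3/2=623/125, d=(M4−M3)/(6·3)=-623/1125, b=Δ3−h3·(2M3+M4)/6=-2738/375
t_q=2 → seg 1, τ=1; S=-1+781/375·τ+578/125·τ²+-781/375·τ³=453/125

  seg 0: a=0 b=-953/375 c=0 d=578/375
  seg 1: a=-1 b=781/375 c=578/125 d=-781/375
  seg 2: a=5 b=-331/75 c=-984/125 d=1607/375
  seg 3: a=-3 b=-2738/375 c=623/125 d=-623/1125
S(2) = 453/125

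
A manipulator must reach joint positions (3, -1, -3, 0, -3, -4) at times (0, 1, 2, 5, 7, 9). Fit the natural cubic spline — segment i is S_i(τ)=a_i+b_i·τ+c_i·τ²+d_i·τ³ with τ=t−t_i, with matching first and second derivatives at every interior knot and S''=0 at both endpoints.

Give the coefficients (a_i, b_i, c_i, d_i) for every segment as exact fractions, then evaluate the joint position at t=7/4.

  seg 0: a=3 b=-4525/1034 c=0 d=389/1034
  seg 1: a=-1 b=-1679/517 c=1167/1034 d=123/1034
  seg 2: a=-3 b=-655/1034 c=768/517 d=-973/3102
  seg 3: a=0 b=-98/517 c=-1383/1034 d=1411/4136
  seg 4: a=-3 b=-1495/1034 c=1467/2068 d=-489/4136
S(7/4) = -182027/66176

Δ: Δ0=-4, Δ1=-2, Δ2=1, Δ3=-3/2, Δ4=-1/2
row 1: diag=4, rhs=12; c'=1/4, d'=3
row 2: denom=8−1·1/4=31/4; d'=(18−1·3)/(31/4)=60/31
row 3: denom=10−3·12/31=274/31; d'=(-15−3·60/31)/(274/31)=-645/274
row 4: denom=8−2·31/137=1034/137; d'=(6−2·-645/274)/(1034/137)=1467/1034
back: M4=1467/1034
back: M3=-645/274−31/137·1467/1034=-1383/517
back: M2=60/31−12/31·-1383/517=1536/517
back: M1=3−1/4·1536/517=1167/517
M: M0=0, M1=1167/517, M2=1536/517, M3=-1383/517, M4=1467/1034, M5=0
seg 0: a=3, c=M0/2=0, d=(M1−M0)/(6·1)=389/1034, b=Δ0−h0·(2M0+M1)/6=-4525/1034
seg 1: a=-1, c=M1/2=1167/1034, d=(M2−M1)/(6·1)=123/1034, b=Δ1−h1·(2M1+M2)/6=-1679/517
seg 2: a=-3, c=M2/2=768/517, d=(M3−M2)/(6·3)=-973/3102, b=Δ2−h2·(2M2+M3)/6=-655/1034
seg 3: a=0, c=M3/2=-1383/1034, d=(M4−M3)/(6·2)=1411/4136, b=Δ3−h3·(2M3+M4)/6=-98/517
seg 4: a=-3, c=M4/2=1467/2068, d=(M5−M4)/(6·2)=-489/4136, b=Δ4−h4·(2M4+M5)/6=-1495/1034
t_q=7/4 → seg 1, τ=3/4; S=-1+-1679/517·τ+1167/1034·τ²+123/1034·τ³=-182027/66176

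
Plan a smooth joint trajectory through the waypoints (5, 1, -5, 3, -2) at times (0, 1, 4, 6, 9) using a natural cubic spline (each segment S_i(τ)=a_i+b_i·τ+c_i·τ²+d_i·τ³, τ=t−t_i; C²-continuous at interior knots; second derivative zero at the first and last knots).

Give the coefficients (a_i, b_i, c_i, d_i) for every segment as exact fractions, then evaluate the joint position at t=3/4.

Δ: Δ0=-4, Δ1=-2, Δ2=4, Δ3=-5/3
row 1: diag=8, rhs=12; c'=3/8, d'=3/2
row 2: denom=10−3·3/8=71/8; d'=(36−3·3/2)/(71/8)=252/71
row 3: denom=10−2·16/71=678/71; d'=(-34−2·252/71)/(678/71)=-1459/339
back: M3=-1459/339
back: M2=252/71−16/71·-1459/339=1532/339
back: M1=3/2−3/8·1532/339=-22/113
M: M0=0, M1=-22/113, M2=1532/339, M3=-1459/339, M4=0
seg 0: a=5, c=M0/2=0, d=(M1−M0)/(6·1)=-11/339, b=Δ0−h0·(2M0+M1)/6=-1345/339
seg 1: a=1, c=M1/2=-11/113, d=(M2−M1)/(6·3)=799/3051, b=Δ1−h1·(2M1+M2)/6=-1378/339
seg 2: a=-5, c=M2/2=766/339, d=(M3−M2)/(6·2)=-997/1356, b=Δ2−h2·(2M2+M3)/6=821/339
seg 3: a=3, c=M3/2=-1459/678, d=(M4−M3)/(6·3)=1459/6102, b=Δ3−h3·(2M3+M4)/6=298/113
t_q=3/4 → seg 0, τ=3/4; S=5+-1345/339·τ+0·τ²+-11/339·τ³=14541/7232

  seg 0: a=5 b=-1345/339 c=0 d=-11/339
  seg 1: a=1 b=-1378/339 c=-11/113 d=799/3051
  seg 2: a=-5 b=821/339 c=766/339 d=-997/1356
  seg 3: a=3 b=298/113 c=-1459/678 d=1459/6102
S(3/4) = 14541/7232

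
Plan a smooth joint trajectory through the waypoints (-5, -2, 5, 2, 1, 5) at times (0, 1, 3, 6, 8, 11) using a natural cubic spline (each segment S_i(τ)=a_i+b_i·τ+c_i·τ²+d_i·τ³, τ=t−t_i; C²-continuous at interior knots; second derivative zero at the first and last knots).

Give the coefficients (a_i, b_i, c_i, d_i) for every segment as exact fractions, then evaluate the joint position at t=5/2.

Δ: Δ0=3, Δ1=7/2, Δ2=-1, Δ3=-1/2, Δ4=4/3
row 1: diag=6, rhs=3; c'=1/3, d'=1/2
row 2: denom=10−2·1/3=28/3; d'=(-27−2·1/2)/(28/3)=-3
row 3: denom=10−3·9/28=253/28; d'=(3−3·-3)/(253/28)=336/253
row 4: denom=10−2·56/253=2418/253; d'=(11−2·336/253)/(2418/253)=2111/2418
back: M4=2111/2418
back: M3=336/253−56/253·2111/2418=1372/1209
back: M2=-3−9/28·1372/1209=-1356/403
back: M1=1/2−1/3·-1356/403=1307/806
M: M0=0, M1=1307/806, M2=-1356/403, M3=1372/1209, M4=2111/2418, M5=0
seg 0: a=-5, c=M0/2=0, d=(M1−M0)/(6·1)=1307/4836, b=Δ0−h0·(2M0+M1)/6=13201/4836
seg 1: a=-2, c=M1/2=1307/1612, d=(M2−M1)/(6·2)=-4019/9672, b=Δ1−h1·(2M1+M2)/6=8561/2418
seg 2: a=5, c=M2/2=-678/403, d=(M3−M2)/(6·3)=2720/10881, b=Δ2−h2·(2M2+M3)/6=2173/1209
seg 3: a=2, c=M3/2=686/1209, d=(M4−M3)/(6·2)=-211/9672, b=Δ3−h3·(2M3+M4)/6=-1871/1209
seg 4: a=1, c=M4/2=2111/4836, d=(M5−M4)/(6·3)=-2111/43524, b=Δ4−h4·(2M4+M5)/6=371/806
t_q=5/2 → seg 1, τ=3/2; S=-2+8561/2418·τ+1307/1612·τ²+-4019/9672·τ³=96273/25792

  seg 0: a=-5 b=13201/4836 c=0 d=1307/4836
  seg 1: a=-2 b=8561/2418 c=1307/1612 d=-4019/9672
  seg 2: a=5 b=2173/1209 c=-678/403 d=2720/10881
  seg 3: a=2 b=-1871/1209 c=686/1209 d=-211/9672
  seg 4: a=1 b=371/806 c=2111/4836 d=-2111/43524
S(5/2) = 96273/25792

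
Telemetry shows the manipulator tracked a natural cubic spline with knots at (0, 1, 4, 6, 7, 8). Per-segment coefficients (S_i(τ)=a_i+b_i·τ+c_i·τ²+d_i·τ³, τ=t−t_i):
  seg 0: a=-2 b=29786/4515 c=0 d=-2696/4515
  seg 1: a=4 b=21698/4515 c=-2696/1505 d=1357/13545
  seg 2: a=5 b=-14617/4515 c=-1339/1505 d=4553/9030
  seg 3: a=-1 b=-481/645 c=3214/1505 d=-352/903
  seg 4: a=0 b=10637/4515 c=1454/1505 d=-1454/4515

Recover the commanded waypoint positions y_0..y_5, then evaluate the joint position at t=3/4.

y_0 = S_0(0) = a_0 = -2
y_1 = S_1(0) = a_1 = 4
y_2 = S_2(0) = a_2 = 5
y_3 = S_3(0) = a_3 = -1
y_4 = S_4(0) = a_4 = 0
y_5 = S_4(1) = 3
t_q=3/4 is in segment 0 (τ=3/4); S_0(τ)=4637/1720

y_0=-2 y_1=4 y_2=5 y_3=-1 y_4=0 y_5=3
S(3/4) = 4637/1720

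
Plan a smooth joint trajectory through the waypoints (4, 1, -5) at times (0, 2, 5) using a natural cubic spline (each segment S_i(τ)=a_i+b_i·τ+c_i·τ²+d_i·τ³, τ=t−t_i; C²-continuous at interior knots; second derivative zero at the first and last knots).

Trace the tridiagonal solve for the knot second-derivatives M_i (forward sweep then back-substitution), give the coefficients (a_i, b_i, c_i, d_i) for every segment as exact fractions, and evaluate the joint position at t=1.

  seg 0: a=4 b=-7/5 c=0 d=-1/40
  seg 1: a=1 b=-17/10 c=-3/20 d=1/60
S(1) = 103/40

Δ: Δ0=-3/2, Δ1=-2
row 1: diag=10, rhs=-3; c'=3/10, d'=-3/10
back: M1=-3/10
M: M0=0, M1=-3/10, M2=0
seg 0: a=4, c=M0/2=0, d=(M1−M0)/(6·2)=-1/40, b=Δ0−h0·(2M0+M1)/6=-7/5
seg 1: a=1, c=M1/2=-3/20, d=(M2−M1)/(6·3)=1/60, b=Δ1−h1·(2M1+M2)/6=-17/10
t_q=1 → seg 0, τ=1; S=4+-7/5·τ+0·τ²+-1/40·τ³=103/40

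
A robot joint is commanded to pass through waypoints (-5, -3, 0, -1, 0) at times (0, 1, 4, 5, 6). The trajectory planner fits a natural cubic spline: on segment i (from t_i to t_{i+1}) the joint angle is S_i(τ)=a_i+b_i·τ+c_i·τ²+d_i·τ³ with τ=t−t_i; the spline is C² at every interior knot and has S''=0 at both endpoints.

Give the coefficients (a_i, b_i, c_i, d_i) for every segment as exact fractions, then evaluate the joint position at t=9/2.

Δ: Δ0=2, Δ1=1, Δ2=-1, Δ3=1
row 1: diag=8, rhs=-6; c'=3/8, d'=-3/4
row 2: denom=8−3·3/8=55/8; d'=(-12−3·-3/4)/(55/8)=-78/55
row 3: denom=4−1·8/55=212/55; d'=(12−1·-78/55)/(212/55)=369/106
back: M3=369/106
back: M2=-78/55−8/55·369/106=-102/53
back: M1=-3/4−3/8·-102/53=-3/106
M: M0=0, M1=-3/106, M2=-102/53, M3=369/106, M4=0
seg 0: a=-5, c=M0/2=0, d=(M1−M0)/(6·1)=-1/212, b=Δ0−h0·(2M0+M1)/6=425/212
seg 1: a=-3, c=M1/2=-3/212, d=(M2−M1)/(6·3)=-67/636, b=Δ1−h1·(2M1+M2)/6=211/106
seg 2: a=0, c=M2/2=-51/53, d=(M3−M2)/(6·1)=191/212, b=Δ2−h2·(2M2+M3)/6=-199/212
seg 3: a=-1, c=M3/2=369/212, d=(M4−M3)/(6·1)=-123/212, b=Δ3−h3·(2M3+M4)/6=-17/106
t_q=9/2 → seg 2, τ=1/2; S=0+-199/212·τ+-51/53·τ²+191/212·τ³=-1013/1696

  seg 0: a=-5 b=425/212 c=0 d=-1/212
  seg 1: a=-3 b=211/106 c=-3/212 d=-67/636
  seg 2: a=0 b=-199/212 c=-51/53 d=191/212
  seg 3: a=-1 b=-17/106 c=369/212 d=-123/212
S(9/2) = -1013/1696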